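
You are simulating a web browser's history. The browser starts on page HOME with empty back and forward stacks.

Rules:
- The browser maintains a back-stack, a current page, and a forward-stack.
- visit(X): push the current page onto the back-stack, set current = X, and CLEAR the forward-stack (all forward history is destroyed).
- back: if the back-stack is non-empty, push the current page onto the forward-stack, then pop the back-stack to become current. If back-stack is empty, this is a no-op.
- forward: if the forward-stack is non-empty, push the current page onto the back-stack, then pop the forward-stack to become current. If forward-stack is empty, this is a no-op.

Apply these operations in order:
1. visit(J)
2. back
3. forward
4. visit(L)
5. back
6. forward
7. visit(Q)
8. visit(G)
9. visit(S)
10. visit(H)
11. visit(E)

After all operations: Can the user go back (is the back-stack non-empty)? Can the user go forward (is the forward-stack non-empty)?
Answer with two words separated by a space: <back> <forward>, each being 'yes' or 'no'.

Answer: yes no

Derivation:
After 1 (visit(J)): cur=J back=1 fwd=0
After 2 (back): cur=HOME back=0 fwd=1
After 3 (forward): cur=J back=1 fwd=0
After 4 (visit(L)): cur=L back=2 fwd=0
After 5 (back): cur=J back=1 fwd=1
After 6 (forward): cur=L back=2 fwd=0
After 7 (visit(Q)): cur=Q back=3 fwd=0
After 8 (visit(G)): cur=G back=4 fwd=0
After 9 (visit(S)): cur=S back=5 fwd=0
After 10 (visit(H)): cur=H back=6 fwd=0
After 11 (visit(E)): cur=E back=7 fwd=0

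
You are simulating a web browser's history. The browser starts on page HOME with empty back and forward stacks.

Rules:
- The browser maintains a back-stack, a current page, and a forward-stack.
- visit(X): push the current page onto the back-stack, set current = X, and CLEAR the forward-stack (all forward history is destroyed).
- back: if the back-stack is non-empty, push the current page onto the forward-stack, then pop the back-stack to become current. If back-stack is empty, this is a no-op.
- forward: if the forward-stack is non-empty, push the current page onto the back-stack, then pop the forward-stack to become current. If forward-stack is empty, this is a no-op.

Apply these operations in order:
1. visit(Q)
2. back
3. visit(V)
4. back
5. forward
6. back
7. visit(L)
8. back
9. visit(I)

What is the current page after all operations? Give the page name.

Answer: I

Derivation:
After 1 (visit(Q)): cur=Q back=1 fwd=0
After 2 (back): cur=HOME back=0 fwd=1
After 3 (visit(V)): cur=V back=1 fwd=0
After 4 (back): cur=HOME back=0 fwd=1
After 5 (forward): cur=V back=1 fwd=0
After 6 (back): cur=HOME back=0 fwd=1
After 7 (visit(L)): cur=L back=1 fwd=0
After 8 (back): cur=HOME back=0 fwd=1
After 9 (visit(I)): cur=I back=1 fwd=0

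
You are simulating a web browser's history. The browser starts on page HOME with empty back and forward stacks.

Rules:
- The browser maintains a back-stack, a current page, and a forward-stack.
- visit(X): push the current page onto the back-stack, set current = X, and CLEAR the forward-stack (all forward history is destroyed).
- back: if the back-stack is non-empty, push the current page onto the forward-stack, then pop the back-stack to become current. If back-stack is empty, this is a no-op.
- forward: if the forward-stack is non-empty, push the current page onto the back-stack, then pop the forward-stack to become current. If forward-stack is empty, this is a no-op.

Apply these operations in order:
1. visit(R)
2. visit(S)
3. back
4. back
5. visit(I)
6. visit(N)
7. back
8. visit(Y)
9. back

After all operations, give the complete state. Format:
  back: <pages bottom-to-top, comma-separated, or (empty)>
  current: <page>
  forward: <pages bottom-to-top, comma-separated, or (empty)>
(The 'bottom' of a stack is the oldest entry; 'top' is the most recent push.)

Answer: back: HOME
current: I
forward: Y

Derivation:
After 1 (visit(R)): cur=R back=1 fwd=0
After 2 (visit(S)): cur=S back=2 fwd=0
After 3 (back): cur=R back=1 fwd=1
After 4 (back): cur=HOME back=0 fwd=2
After 5 (visit(I)): cur=I back=1 fwd=0
After 6 (visit(N)): cur=N back=2 fwd=0
After 7 (back): cur=I back=1 fwd=1
After 8 (visit(Y)): cur=Y back=2 fwd=0
After 9 (back): cur=I back=1 fwd=1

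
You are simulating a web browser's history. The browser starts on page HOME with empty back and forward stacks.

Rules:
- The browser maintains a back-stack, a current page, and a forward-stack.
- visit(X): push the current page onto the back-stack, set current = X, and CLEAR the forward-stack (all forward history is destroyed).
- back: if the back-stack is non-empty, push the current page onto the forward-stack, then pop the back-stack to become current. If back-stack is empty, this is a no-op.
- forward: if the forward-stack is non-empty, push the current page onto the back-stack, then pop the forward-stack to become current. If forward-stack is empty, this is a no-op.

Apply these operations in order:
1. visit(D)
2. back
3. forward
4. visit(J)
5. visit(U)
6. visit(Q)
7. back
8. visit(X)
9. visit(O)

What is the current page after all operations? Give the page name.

Answer: O

Derivation:
After 1 (visit(D)): cur=D back=1 fwd=0
After 2 (back): cur=HOME back=0 fwd=1
After 3 (forward): cur=D back=1 fwd=0
After 4 (visit(J)): cur=J back=2 fwd=0
After 5 (visit(U)): cur=U back=3 fwd=0
After 6 (visit(Q)): cur=Q back=4 fwd=0
After 7 (back): cur=U back=3 fwd=1
After 8 (visit(X)): cur=X back=4 fwd=0
After 9 (visit(O)): cur=O back=5 fwd=0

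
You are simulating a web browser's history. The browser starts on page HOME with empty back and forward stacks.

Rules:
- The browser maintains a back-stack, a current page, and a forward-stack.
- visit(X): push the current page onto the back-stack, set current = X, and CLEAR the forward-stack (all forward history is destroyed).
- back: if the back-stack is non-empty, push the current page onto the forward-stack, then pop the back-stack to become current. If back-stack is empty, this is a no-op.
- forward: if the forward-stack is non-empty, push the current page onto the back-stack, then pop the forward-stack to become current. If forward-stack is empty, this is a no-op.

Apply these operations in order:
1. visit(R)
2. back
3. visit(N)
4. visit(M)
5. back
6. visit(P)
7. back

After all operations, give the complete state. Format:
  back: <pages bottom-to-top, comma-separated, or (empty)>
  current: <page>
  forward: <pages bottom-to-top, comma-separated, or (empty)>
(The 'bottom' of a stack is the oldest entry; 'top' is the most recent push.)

Answer: back: HOME
current: N
forward: P

Derivation:
After 1 (visit(R)): cur=R back=1 fwd=0
After 2 (back): cur=HOME back=0 fwd=1
After 3 (visit(N)): cur=N back=1 fwd=0
After 4 (visit(M)): cur=M back=2 fwd=0
After 5 (back): cur=N back=1 fwd=1
After 6 (visit(P)): cur=P back=2 fwd=0
After 7 (back): cur=N back=1 fwd=1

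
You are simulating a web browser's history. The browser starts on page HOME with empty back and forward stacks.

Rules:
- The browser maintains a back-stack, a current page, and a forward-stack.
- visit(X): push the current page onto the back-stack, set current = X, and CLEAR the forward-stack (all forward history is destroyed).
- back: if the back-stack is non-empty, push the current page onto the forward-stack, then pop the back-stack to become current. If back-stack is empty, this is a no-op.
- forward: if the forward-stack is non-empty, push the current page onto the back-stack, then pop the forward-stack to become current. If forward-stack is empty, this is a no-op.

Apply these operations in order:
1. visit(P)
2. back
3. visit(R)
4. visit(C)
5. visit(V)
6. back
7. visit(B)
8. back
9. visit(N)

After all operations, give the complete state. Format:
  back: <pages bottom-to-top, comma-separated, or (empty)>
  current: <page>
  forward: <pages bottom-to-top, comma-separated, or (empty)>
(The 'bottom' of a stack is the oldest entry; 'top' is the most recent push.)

After 1 (visit(P)): cur=P back=1 fwd=0
After 2 (back): cur=HOME back=0 fwd=1
After 3 (visit(R)): cur=R back=1 fwd=0
After 4 (visit(C)): cur=C back=2 fwd=0
After 5 (visit(V)): cur=V back=3 fwd=0
After 6 (back): cur=C back=2 fwd=1
After 7 (visit(B)): cur=B back=3 fwd=0
After 8 (back): cur=C back=2 fwd=1
After 9 (visit(N)): cur=N back=3 fwd=0

Answer: back: HOME,R,C
current: N
forward: (empty)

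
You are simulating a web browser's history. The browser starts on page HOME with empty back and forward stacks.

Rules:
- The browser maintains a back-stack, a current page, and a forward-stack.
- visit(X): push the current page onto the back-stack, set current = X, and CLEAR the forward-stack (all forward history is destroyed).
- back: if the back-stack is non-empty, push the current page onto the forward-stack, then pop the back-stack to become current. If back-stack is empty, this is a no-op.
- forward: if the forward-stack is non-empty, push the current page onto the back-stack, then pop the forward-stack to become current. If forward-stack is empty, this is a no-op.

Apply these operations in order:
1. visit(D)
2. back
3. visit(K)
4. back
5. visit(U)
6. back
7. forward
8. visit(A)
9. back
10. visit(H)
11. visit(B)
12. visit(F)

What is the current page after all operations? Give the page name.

Answer: F

Derivation:
After 1 (visit(D)): cur=D back=1 fwd=0
After 2 (back): cur=HOME back=0 fwd=1
After 3 (visit(K)): cur=K back=1 fwd=0
After 4 (back): cur=HOME back=0 fwd=1
After 5 (visit(U)): cur=U back=1 fwd=0
After 6 (back): cur=HOME back=0 fwd=1
After 7 (forward): cur=U back=1 fwd=0
After 8 (visit(A)): cur=A back=2 fwd=0
After 9 (back): cur=U back=1 fwd=1
After 10 (visit(H)): cur=H back=2 fwd=0
After 11 (visit(B)): cur=B back=3 fwd=0
After 12 (visit(F)): cur=F back=4 fwd=0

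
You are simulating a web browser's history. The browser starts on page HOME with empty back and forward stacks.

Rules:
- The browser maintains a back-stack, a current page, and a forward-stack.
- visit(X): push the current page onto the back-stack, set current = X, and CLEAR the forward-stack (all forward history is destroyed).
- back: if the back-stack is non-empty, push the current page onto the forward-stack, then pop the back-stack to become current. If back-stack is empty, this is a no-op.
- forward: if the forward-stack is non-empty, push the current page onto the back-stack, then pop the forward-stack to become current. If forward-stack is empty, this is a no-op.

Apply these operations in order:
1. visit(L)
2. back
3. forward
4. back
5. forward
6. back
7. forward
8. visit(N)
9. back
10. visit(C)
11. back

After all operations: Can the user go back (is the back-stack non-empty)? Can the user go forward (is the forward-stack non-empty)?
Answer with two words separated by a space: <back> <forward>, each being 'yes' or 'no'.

Answer: yes yes

Derivation:
After 1 (visit(L)): cur=L back=1 fwd=0
After 2 (back): cur=HOME back=0 fwd=1
After 3 (forward): cur=L back=1 fwd=0
After 4 (back): cur=HOME back=0 fwd=1
After 5 (forward): cur=L back=1 fwd=0
After 6 (back): cur=HOME back=0 fwd=1
After 7 (forward): cur=L back=1 fwd=0
After 8 (visit(N)): cur=N back=2 fwd=0
After 9 (back): cur=L back=1 fwd=1
After 10 (visit(C)): cur=C back=2 fwd=0
After 11 (back): cur=L back=1 fwd=1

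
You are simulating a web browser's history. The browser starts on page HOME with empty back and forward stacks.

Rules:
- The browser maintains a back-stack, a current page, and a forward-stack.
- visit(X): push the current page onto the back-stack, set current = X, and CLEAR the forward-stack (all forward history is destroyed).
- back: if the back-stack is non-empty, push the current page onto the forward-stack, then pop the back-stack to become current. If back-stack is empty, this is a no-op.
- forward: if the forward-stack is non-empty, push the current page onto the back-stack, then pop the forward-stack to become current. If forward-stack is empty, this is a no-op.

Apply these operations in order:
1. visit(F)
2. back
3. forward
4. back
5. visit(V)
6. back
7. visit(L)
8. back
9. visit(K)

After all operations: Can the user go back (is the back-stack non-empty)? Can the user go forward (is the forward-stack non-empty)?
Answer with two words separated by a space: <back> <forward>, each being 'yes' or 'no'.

After 1 (visit(F)): cur=F back=1 fwd=0
After 2 (back): cur=HOME back=0 fwd=1
After 3 (forward): cur=F back=1 fwd=0
After 4 (back): cur=HOME back=0 fwd=1
After 5 (visit(V)): cur=V back=1 fwd=0
After 6 (back): cur=HOME back=0 fwd=1
After 7 (visit(L)): cur=L back=1 fwd=0
After 8 (back): cur=HOME back=0 fwd=1
After 9 (visit(K)): cur=K back=1 fwd=0

Answer: yes no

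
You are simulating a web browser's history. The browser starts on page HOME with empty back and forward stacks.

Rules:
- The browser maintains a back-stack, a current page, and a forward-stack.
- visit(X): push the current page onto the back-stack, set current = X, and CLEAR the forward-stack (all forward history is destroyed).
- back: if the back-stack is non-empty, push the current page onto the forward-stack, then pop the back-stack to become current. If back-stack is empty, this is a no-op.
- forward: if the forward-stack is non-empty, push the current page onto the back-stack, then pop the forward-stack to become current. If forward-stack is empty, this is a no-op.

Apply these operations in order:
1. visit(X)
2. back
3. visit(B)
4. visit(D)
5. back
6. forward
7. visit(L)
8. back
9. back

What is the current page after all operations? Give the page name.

Answer: B

Derivation:
After 1 (visit(X)): cur=X back=1 fwd=0
After 2 (back): cur=HOME back=0 fwd=1
After 3 (visit(B)): cur=B back=1 fwd=0
After 4 (visit(D)): cur=D back=2 fwd=0
After 5 (back): cur=B back=1 fwd=1
After 6 (forward): cur=D back=2 fwd=0
After 7 (visit(L)): cur=L back=3 fwd=0
After 8 (back): cur=D back=2 fwd=1
After 9 (back): cur=B back=1 fwd=2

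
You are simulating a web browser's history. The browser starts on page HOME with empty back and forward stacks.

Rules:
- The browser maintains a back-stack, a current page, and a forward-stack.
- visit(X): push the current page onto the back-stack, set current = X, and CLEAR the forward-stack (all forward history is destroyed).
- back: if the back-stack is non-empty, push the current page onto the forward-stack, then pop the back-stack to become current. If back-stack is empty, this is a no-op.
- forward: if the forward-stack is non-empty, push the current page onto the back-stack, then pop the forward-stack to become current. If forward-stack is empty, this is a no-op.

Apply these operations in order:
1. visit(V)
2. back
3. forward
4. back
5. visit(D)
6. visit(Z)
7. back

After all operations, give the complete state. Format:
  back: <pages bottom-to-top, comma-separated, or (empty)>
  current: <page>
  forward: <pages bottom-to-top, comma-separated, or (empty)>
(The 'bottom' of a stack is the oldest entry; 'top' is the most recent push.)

After 1 (visit(V)): cur=V back=1 fwd=0
After 2 (back): cur=HOME back=0 fwd=1
After 3 (forward): cur=V back=1 fwd=0
After 4 (back): cur=HOME back=0 fwd=1
After 5 (visit(D)): cur=D back=1 fwd=0
After 6 (visit(Z)): cur=Z back=2 fwd=0
After 7 (back): cur=D back=1 fwd=1

Answer: back: HOME
current: D
forward: Z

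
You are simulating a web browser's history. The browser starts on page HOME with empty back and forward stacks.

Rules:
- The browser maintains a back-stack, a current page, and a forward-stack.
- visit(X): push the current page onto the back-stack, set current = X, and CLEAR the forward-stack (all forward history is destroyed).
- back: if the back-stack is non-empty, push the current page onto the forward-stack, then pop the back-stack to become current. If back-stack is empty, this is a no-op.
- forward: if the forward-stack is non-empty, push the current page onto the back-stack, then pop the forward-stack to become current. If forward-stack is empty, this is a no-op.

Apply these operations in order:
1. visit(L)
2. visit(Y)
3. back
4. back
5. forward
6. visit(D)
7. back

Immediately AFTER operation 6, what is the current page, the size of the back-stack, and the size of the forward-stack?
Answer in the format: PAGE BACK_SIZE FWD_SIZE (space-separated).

After 1 (visit(L)): cur=L back=1 fwd=0
After 2 (visit(Y)): cur=Y back=2 fwd=0
After 3 (back): cur=L back=1 fwd=1
After 4 (back): cur=HOME back=0 fwd=2
After 5 (forward): cur=L back=1 fwd=1
After 6 (visit(D)): cur=D back=2 fwd=0

D 2 0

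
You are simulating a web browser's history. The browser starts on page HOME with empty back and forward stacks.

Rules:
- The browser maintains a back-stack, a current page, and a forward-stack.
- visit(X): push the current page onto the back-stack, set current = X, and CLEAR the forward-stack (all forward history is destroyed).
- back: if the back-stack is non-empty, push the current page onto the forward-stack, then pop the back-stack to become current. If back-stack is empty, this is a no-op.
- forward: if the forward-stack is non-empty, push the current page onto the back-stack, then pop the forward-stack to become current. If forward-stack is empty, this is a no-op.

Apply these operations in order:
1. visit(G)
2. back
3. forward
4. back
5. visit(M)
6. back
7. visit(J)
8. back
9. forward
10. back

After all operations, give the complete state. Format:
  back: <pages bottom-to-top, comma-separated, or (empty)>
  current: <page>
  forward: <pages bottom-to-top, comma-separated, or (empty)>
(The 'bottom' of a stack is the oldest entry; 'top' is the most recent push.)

Answer: back: (empty)
current: HOME
forward: J

Derivation:
After 1 (visit(G)): cur=G back=1 fwd=0
After 2 (back): cur=HOME back=0 fwd=1
After 3 (forward): cur=G back=1 fwd=0
After 4 (back): cur=HOME back=0 fwd=1
After 5 (visit(M)): cur=M back=1 fwd=0
After 6 (back): cur=HOME back=0 fwd=1
After 7 (visit(J)): cur=J back=1 fwd=0
After 8 (back): cur=HOME back=0 fwd=1
After 9 (forward): cur=J back=1 fwd=0
After 10 (back): cur=HOME back=0 fwd=1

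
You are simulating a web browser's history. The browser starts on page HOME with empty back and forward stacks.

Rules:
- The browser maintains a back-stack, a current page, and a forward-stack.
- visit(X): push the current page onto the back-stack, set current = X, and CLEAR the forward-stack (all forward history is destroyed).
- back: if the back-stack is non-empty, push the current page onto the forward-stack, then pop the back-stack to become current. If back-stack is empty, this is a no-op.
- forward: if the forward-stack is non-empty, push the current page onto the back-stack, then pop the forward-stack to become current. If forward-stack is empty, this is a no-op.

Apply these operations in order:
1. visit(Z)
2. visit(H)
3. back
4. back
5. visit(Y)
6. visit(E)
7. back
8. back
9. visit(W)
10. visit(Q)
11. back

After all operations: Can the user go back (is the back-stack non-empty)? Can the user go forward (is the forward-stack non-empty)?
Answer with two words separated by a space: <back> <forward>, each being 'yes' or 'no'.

After 1 (visit(Z)): cur=Z back=1 fwd=0
After 2 (visit(H)): cur=H back=2 fwd=0
After 3 (back): cur=Z back=1 fwd=1
After 4 (back): cur=HOME back=0 fwd=2
After 5 (visit(Y)): cur=Y back=1 fwd=0
After 6 (visit(E)): cur=E back=2 fwd=0
After 7 (back): cur=Y back=1 fwd=1
After 8 (back): cur=HOME back=0 fwd=2
After 9 (visit(W)): cur=W back=1 fwd=0
After 10 (visit(Q)): cur=Q back=2 fwd=0
After 11 (back): cur=W back=1 fwd=1

Answer: yes yes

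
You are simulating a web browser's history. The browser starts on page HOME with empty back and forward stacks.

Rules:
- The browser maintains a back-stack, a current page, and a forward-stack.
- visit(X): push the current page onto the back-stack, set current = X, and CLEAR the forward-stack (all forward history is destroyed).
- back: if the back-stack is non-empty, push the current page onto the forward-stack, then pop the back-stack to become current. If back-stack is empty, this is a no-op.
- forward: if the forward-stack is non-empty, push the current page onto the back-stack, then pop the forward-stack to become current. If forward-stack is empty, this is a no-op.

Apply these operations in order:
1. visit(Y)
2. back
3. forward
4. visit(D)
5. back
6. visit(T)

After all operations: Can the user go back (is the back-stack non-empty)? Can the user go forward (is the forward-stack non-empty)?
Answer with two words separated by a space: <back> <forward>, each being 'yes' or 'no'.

After 1 (visit(Y)): cur=Y back=1 fwd=0
After 2 (back): cur=HOME back=0 fwd=1
After 3 (forward): cur=Y back=1 fwd=0
After 4 (visit(D)): cur=D back=2 fwd=0
After 5 (back): cur=Y back=1 fwd=1
After 6 (visit(T)): cur=T back=2 fwd=0

Answer: yes no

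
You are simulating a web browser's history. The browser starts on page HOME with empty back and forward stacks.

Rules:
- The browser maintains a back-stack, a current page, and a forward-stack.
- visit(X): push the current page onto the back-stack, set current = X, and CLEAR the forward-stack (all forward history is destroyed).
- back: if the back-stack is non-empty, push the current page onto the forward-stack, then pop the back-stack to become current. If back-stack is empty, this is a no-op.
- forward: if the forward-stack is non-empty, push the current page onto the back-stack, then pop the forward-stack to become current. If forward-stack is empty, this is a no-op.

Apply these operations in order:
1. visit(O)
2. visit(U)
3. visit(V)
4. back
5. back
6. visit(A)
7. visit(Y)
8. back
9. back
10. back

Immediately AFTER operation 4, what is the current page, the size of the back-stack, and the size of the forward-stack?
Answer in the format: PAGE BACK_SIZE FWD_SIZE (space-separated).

After 1 (visit(O)): cur=O back=1 fwd=0
After 2 (visit(U)): cur=U back=2 fwd=0
After 3 (visit(V)): cur=V back=3 fwd=0
After 4 (back): cur=U back=2 fwd=1

U 2 1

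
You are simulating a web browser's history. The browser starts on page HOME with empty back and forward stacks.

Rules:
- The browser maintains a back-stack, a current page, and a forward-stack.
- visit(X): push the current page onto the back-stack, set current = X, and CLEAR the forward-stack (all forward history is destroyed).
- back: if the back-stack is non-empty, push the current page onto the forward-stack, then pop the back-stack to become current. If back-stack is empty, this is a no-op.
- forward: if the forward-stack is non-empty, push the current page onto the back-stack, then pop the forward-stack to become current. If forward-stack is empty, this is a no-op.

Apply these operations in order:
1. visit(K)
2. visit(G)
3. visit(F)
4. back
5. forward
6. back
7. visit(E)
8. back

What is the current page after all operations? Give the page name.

After 1 (visit(K)): cur=K back=1 fwd=0
After 2 (visit(G)): cur=G back=2 fwd=0
After 3 (visit(F)): cur=F back=3 fwd=0
After 4 (back): cur=G back=2 fwd=1
After 5 (forward): cur=F back=3 fwd=0
After 6 (back): cur=G back=2 fwd=1
After 7 (visit(E)): cur=E back=3 fwd=0
After 8 (back): cur=G back=2 fwd=1

Answer: G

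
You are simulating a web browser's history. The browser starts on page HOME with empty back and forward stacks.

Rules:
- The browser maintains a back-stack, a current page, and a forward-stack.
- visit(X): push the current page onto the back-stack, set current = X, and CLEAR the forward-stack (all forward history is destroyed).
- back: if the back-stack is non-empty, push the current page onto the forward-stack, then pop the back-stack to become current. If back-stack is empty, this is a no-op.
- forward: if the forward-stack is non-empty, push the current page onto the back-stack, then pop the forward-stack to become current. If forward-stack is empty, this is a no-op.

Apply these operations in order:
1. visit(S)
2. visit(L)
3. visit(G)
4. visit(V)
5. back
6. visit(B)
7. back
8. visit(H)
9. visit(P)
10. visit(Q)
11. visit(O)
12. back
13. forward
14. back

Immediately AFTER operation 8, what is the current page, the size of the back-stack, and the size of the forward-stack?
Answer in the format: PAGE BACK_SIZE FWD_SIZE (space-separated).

After 1 (visit(S)): cur=S back=1 fwd=0
After 2 (visit(L)): cur=L back=2 fwd=0
After 3 (visit(G)): cur=G back=3 fwd=0
After 4 (visit(V)): cur=V back=4 fwd=0
After 5 (back): cur=G back=3 fwd=1
After 6 (visit(B)): cur=B back=4 fwd=0
After 7 (back): cur=G back=3 fwd=1
After 8 (visit(H)): cur=H back=4 fwd=0

H 4 0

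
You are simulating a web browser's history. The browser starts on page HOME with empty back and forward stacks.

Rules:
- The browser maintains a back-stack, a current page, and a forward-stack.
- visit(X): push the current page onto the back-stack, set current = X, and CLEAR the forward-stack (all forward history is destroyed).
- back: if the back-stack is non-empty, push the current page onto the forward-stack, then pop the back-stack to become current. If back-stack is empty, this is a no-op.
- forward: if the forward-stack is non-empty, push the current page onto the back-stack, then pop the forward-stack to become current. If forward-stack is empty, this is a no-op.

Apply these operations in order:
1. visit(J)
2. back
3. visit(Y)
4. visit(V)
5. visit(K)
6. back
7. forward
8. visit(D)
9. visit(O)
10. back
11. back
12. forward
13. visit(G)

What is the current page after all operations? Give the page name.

Answer: G

Derivation:
After 1 (visit(J)): cur=J back=1 fwd=0
After 2 (back): cur=HOME back=0 fwd=1
After 3 (visit(Y)): cur=Y back=1 fwd=0
After 4 (visit(V)): cur=V back=2 fwd=0
After 5 (visit(K)): cur=K back=3 fwd=0
After 6 (back): cur=V back=2 fwd=1
After 7 (forward): cur=K back=3 fwd=0
After 8 (visit(D)): cur=D back=4 fwd=0
After 9 (visit(O)): cur=O back=5 fwd=0
After 10 (back): cur=D back=4 fwd=1
After 11 (back): cur=K back=3 fwd=2
After 12 (forward): cur=D back=4 fwd=1
After 13 (visit(G)): cur=G back=5 fwd=0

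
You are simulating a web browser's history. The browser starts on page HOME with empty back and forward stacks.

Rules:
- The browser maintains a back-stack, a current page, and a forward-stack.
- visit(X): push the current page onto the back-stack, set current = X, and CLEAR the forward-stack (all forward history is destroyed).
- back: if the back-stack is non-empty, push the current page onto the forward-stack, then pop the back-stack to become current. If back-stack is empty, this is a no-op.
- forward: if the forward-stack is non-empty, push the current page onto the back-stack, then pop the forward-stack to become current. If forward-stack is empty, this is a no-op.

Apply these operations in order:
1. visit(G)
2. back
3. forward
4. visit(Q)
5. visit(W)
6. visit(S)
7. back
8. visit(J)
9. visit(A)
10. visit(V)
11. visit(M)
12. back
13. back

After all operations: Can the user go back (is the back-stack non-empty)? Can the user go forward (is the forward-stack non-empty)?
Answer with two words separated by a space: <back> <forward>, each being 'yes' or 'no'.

Answer: yes yes

Derivation:
After 1 (visit(G)): cur=G back=1 fwd=0
After 2 (back): cur=HOME back=0 fwd=1
After 3 (forward): cur=G back=1 fwd=0
After 4 (visit(Q)): cur=Q back=2 fwd=0
After 5 (visit(W)): cur=W back=3 fwd=0
After 6 (visit(S)): cur=S back=4 fwd=0
After 7 (back): cur=W back=3 fwd=1
After 8 (visit(J)): cur=J back=4 fwd=0
After 9 (visit(A)): cur=A back=5 fwd=0
After 10 (visit(V)): cur=V back=6 fwd=0
After 11 (visit(M)): cur=M back=7 fwd=0
After 12 (back): cur=V back=6 fwd=1
After 13 (back): cur=A back=5 fwd=2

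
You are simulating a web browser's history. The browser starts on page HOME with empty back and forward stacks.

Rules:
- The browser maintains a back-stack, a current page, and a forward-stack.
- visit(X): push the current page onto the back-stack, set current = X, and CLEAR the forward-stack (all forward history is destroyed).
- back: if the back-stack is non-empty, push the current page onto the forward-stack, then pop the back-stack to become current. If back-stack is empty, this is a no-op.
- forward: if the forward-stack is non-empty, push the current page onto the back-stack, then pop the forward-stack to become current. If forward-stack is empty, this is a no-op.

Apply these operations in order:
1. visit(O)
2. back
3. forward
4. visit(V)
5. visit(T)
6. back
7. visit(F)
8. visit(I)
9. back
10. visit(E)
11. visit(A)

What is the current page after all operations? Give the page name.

Answer: A

Derivation:
After 1 (visit(O)): cur=O back=1 fwd=0
After 2 (back): cur=HOME back=0 fwd=1
After 3 (forward): cur=O back=1 fwd=0
After 4 (visit(V)): cur=V back=2 fwd=0
After 5 (visit(T)): cur=T back=3 fwd=0
After 6 (back): cur=V back=2 fwd=1
After 7 (visit(F)): cur=F back=3 fwd=0
After 8 (visit(I)): cur=I back=4 fwd=0
After 9 (back): cur=F back=3 fwd=1
After 10 (visit(E)): cur=E back=4 fwd=0
After 11 (visit(A)): cur=A back=5 fwd=0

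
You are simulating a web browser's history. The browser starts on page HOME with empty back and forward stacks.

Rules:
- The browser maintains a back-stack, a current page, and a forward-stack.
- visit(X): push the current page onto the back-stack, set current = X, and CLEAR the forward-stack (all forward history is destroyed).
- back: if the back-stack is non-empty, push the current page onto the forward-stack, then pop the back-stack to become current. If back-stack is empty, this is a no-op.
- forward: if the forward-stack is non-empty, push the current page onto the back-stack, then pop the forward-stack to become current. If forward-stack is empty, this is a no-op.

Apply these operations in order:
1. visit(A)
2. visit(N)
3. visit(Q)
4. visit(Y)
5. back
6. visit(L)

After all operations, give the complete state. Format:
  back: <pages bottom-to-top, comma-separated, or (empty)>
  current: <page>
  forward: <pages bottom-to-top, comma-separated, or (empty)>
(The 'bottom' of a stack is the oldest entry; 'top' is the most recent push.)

After 1 (visit(A)): cur=A back=1 fwd=0
After 2 (visit(N)): cur=N back=2 fwd=0
After 3 (visit(Q)): cur=Q back=3 fwd=0
After 4 (visit(Y)): cur=Y back=4 fwd=0
After 5 (back): cur=Q back=3 fwd=1
After 6 (visit(L)): cur=L back=4 fwd=0

Answer: back: HOME,A,N,Q
current: L
forward: (empty)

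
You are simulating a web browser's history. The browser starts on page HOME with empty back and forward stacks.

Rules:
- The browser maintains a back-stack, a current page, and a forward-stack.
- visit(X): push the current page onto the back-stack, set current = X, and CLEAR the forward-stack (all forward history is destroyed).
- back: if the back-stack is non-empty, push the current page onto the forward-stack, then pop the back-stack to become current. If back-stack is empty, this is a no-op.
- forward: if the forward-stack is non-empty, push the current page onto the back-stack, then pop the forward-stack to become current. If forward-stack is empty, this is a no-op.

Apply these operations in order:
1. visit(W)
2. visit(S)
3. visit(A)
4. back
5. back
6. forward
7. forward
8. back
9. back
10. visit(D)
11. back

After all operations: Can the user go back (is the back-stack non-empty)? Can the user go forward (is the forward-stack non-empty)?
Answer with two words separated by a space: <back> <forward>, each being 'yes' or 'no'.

After 1 (visit(W)): cur=W back=1 fwd=0
After 2 (visit(S)): cur=S back=2 fwd=0
After 3 (visit(A)): cur=A back=3 fwd=0
After 4 (back): cur=S back=2 fwd=1
After 5 (back): cur=W back=1 fwd=2
After 6 (forward): cur=S back=2 fwd=1
After 7 (forward): cur=A back=3 fwd=0
After 8 (back): cur=S back=2 fwd=1
After 9 (back): cur=W back=1 fwd=2
After 10 (visit(D)): cur=D back=2 fwd=0
After 11 (back): cur=W back=1 fwd=1

Answer: yes yes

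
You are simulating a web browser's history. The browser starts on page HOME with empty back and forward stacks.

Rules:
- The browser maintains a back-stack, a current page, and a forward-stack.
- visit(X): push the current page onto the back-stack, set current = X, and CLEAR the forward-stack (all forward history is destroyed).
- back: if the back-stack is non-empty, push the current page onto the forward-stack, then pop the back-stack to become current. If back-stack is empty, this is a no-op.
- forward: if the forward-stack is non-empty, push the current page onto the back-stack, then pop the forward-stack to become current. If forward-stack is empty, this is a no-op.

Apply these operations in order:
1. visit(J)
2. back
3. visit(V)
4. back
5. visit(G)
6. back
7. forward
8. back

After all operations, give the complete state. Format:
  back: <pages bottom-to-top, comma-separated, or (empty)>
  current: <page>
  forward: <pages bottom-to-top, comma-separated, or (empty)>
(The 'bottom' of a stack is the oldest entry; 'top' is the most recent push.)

After 1 (visit(J)): cur=J back=1 fwd=0
After 2 (back): cur=HOME back=0 fwd=1
After 3 (visit(V)): cur=V back=1 fwd=0
After 4 (back): cur=HOME back=0 fwd=1
After 5 (visit(G)): cur=G back=1 fwd=0
After 6 (back): cur=HOME back=0 fwd=1
After 7 (forward): cur=G back=1 fwd=0
After 8 (back): cur=HOME back=0 fwd=1

Answer: back: (empty)
current: HOME
forward: G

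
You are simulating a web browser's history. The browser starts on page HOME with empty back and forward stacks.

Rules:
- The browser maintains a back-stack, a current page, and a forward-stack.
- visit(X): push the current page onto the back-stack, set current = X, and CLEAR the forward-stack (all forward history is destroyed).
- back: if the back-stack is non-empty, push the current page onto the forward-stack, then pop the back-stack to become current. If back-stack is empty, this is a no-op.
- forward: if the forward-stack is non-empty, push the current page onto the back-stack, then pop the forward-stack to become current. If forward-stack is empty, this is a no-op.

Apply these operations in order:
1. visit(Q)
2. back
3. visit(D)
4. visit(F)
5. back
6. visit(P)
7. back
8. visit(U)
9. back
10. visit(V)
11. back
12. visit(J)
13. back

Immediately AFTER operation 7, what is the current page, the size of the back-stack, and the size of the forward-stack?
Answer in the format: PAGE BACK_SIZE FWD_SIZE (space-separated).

After 1 (visit(Q)): cur=Q back=1 fwd=0
After 2 (back): cur=HOME back=0 fwd=1
After 3 (visit(D)): cur=D back=1 fwd=0
After 4 (visit(F)): cur=F back=2 fwd=0
After 5 (back): cur=D back=1 fwd=1
After 6 (visit(P)): cur=P back=2 fwd=0
After 7 (back): cur=D back=1 fwd=1

D 1 1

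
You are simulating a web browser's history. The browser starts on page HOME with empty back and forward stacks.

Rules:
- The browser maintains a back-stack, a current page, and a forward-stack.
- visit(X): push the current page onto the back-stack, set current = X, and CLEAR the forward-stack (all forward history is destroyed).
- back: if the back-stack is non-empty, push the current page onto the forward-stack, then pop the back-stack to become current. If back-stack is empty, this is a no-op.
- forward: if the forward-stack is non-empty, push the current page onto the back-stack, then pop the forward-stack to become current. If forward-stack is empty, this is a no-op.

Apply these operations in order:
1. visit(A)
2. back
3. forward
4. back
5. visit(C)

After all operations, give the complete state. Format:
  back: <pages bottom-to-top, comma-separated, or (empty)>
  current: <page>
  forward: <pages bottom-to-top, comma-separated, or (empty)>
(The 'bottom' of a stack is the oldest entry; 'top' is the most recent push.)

After 1 (visit(A)): cur=A back=1 fwd=0
After 2 (back): cur=HOME back=0 fwd=1
After 3 (forward): cur=A back=1 fwd=0
After 4 (back): cur=HOME back=0 fwd=1
After 5 (visit(C)): cur=C back=1 fwd=0

Answer: back: HOME
current: C
forward: (empty)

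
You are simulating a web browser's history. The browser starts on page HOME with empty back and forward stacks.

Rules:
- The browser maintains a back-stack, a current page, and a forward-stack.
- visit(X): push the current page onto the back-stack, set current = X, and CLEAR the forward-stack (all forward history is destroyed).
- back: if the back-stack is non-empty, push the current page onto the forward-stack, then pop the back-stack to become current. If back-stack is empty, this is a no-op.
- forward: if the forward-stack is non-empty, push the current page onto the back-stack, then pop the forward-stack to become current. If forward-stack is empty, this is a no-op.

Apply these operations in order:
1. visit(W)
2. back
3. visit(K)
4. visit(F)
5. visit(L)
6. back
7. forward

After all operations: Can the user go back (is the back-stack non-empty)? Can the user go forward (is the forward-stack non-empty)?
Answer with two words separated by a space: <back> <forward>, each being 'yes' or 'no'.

After 1 (visit(W)): cur=W back=1 fwd=0
After 2 (back): cur=HOME back=0 fwd=1
After 3 (visit(K)): cur=K back=1 fwd=0
After 4 (visit(F)): cur=F back=2 fwd=0
After 5 (visit(L)): cur=L back=3 fwd=0
After 6 (back): cur=F back=2 fwd=1
After 7 (forward): cur=L back=3 fwd=0

Answer: yes no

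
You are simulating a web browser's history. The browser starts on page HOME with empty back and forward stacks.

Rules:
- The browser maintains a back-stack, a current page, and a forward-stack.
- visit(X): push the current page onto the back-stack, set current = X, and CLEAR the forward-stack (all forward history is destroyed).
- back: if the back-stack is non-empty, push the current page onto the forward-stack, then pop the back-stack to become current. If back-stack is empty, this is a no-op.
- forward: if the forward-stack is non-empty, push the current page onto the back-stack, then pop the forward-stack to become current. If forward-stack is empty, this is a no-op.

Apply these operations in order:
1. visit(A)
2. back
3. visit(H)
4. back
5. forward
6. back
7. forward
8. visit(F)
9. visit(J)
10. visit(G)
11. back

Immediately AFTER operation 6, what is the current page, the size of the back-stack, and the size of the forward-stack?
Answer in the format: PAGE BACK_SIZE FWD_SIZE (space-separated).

After 1 (visit(A)): cur=A back=1 fwd=0
After 2 (back): cur=HOME back=0 fwd=1
After 3 (visit(H)): cur=H back=1 fwd=0
After 4 (back): cur=HOME back=0 fwd=1
After 5 (forward): cur=H back=1 fwd=0
After 6 (back): cur=HOME back=0 fwd=1

HOME 0 1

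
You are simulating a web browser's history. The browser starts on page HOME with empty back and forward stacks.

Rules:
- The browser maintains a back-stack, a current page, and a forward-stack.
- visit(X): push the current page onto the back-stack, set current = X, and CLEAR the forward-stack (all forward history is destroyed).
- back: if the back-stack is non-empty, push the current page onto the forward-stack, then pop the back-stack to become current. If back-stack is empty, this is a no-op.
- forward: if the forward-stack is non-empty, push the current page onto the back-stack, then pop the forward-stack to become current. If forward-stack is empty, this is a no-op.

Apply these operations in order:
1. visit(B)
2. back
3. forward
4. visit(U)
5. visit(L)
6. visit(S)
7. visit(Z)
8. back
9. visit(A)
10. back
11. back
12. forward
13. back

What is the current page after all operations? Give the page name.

After 1 (visit(B)): cur=B back=1 fwd=0
After 2 (back): cur=HOME back=0 fwd=1
After 3 (forward): cur=B back=1 fwd=0
After 4 (visit(U)): cur=U back=2 fwd=0
After 5 (visit(L)): cur=L back=3 fwd=0
After 6 (visit(S)): cur=S back=4 fwd=0
After 7 (visit(Z)): cur=Z back=5 fwd=0
After 8 (back): cur=S back=4 fwd=1
After 9 (visit(A)): cur=A back=5 fwd=0
After 10 (back): cur=S back=4 fwd=1
After 11 (back): cur=L back=3 fwd=2
After 12 (forward): cur=S back=4 fwd=1
After 13 (back): cur=L back=3 fwd=2

Answer: L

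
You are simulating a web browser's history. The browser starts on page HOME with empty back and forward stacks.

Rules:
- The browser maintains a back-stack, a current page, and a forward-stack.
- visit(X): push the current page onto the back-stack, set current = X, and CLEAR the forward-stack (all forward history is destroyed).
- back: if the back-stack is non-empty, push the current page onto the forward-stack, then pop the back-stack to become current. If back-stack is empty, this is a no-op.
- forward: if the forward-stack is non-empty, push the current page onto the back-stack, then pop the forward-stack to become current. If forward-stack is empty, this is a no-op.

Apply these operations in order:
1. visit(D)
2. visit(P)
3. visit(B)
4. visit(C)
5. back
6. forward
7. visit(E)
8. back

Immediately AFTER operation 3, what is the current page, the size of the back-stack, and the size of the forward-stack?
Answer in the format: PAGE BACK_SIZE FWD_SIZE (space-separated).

After 1 (visit(D)): cur=D back=1 fwd=0
After 2 (visit(P)): cur=P back=2 fwd=0
After 3 (visit(B)): cur=B back=3 fwd=0

B 3 0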